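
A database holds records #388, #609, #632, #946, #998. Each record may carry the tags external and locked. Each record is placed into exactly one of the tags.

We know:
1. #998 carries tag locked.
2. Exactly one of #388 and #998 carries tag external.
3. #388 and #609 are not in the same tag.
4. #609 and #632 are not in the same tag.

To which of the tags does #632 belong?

From (1): #998 ∈ locked.
(2) (exactly one): #388 ∈ external.
(3): #609 ∉ external.
Only one tag left: #609 ∈ locked.
(4): #632 ∉ locked.
Only one tag left: #632 ∈ external.

#632: external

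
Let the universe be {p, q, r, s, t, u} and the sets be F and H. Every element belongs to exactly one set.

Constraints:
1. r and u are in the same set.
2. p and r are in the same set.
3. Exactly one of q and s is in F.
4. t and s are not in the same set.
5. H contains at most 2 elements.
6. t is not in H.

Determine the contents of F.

F = {p, q, r, t, u}

From (6): t ∉ H.
Only one set left: t ∈ F.
(4): s ∉ F.
Only one set left: s ∈ H.
(3) (exactly one): q ∈ F.
Suppose p ∉ F: no assignment then satisfies all the clues, so p ∈ F.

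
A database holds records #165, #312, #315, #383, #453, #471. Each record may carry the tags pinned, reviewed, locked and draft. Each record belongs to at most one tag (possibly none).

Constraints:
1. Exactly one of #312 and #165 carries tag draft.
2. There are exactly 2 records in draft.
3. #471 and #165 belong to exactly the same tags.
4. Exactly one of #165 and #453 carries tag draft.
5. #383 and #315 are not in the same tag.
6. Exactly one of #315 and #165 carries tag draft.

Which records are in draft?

draft = {#165, #471}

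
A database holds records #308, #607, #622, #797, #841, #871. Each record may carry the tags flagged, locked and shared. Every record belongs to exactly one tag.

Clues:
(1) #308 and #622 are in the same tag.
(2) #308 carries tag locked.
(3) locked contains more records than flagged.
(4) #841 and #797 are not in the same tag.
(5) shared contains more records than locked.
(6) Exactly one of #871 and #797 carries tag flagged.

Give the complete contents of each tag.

From (2): #308 ∈ locked.
(1): #622 matches #308: #622 ∉ flagged.
(1): #622 matches #308: #622 ∈ locked.
Suppose #607 ∈ flagged: no assignment then satisfies all the clues, so #607 ∉ flagged.

flagged = {#797}; locked = {#308, #622}; shared = {#607, #841, #871}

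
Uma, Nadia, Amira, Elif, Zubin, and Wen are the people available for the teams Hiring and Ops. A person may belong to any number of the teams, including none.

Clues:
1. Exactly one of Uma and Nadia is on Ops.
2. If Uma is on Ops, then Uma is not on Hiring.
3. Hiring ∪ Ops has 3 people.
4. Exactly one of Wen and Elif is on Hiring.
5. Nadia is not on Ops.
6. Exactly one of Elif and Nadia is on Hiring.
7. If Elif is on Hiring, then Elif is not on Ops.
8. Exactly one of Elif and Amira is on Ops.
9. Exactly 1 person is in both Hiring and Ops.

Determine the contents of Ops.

Ops = {Amira, Uma}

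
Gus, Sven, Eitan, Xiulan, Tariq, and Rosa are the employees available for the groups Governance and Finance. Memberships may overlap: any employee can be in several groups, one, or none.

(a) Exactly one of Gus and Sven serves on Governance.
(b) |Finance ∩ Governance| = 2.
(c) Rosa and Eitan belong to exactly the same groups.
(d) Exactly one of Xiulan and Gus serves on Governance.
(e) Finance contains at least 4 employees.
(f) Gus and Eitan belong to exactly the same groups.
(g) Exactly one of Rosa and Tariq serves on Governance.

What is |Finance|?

5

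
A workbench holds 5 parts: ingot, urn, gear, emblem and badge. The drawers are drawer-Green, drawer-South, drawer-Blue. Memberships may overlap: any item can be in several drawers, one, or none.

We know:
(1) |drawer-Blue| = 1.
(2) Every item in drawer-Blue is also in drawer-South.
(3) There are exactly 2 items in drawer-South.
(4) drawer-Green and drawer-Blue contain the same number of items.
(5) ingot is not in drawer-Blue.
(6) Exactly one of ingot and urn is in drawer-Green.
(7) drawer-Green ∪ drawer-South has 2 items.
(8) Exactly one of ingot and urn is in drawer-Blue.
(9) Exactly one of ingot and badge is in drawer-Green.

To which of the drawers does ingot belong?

ingot: drawer-Green, drawer-South

From (5): ingot ∉ drawer-Blue.
(8) (exactly one): urn ∈ drawer-Blue.
(1): drawer-Blue already has 1, so the rest are out.
(2) with urn ∈ drawer-Blue: urn ∈ drawer-South.
Suppose ingot ∉ drawer-Green: no assignment then satisfies all the clues, so ingot ∈ drawer-Green.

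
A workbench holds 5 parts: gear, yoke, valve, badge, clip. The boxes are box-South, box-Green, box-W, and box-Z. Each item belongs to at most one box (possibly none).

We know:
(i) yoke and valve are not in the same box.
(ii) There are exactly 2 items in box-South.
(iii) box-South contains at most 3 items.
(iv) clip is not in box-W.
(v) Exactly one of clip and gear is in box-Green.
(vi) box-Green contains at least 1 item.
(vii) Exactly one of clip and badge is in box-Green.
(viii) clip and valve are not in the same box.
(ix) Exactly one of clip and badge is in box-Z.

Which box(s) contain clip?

clip: box-Green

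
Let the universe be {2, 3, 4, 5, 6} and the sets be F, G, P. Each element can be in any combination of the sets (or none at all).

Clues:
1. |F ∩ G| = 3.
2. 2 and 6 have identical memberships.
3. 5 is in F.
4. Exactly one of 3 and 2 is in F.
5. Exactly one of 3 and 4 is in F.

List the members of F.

F = {2, 4, 5, 6}

From (3): 5 ∈ F.
Suppose 2 ∉ F: no assignment then satisfies all the clues, so 2 ∈ F.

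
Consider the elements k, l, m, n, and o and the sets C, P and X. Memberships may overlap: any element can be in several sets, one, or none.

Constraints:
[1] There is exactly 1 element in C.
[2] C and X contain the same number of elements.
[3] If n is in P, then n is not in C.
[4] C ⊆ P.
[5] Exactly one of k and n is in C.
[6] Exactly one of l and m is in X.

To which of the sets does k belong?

k: C, P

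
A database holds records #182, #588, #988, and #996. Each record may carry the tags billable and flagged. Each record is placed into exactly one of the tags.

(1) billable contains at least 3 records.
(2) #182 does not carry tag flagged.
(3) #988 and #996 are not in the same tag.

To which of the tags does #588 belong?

From (2): #182 ∉ flagged.
Only one tag left: #182 ∈ billable.
Suppose #588 ∉ billable: no assignment then satisfies all the clues, so #588 ∈ billable.

#588: billable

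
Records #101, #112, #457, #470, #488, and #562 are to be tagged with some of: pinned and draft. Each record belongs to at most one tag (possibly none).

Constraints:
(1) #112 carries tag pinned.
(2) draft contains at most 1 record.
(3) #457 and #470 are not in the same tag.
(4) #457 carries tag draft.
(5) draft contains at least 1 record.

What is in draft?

From (1): #112 ∈ pinned.
From (4): #457 ∈ draft.
(2): draft already has 1, so the rest are out.

draft = {#457}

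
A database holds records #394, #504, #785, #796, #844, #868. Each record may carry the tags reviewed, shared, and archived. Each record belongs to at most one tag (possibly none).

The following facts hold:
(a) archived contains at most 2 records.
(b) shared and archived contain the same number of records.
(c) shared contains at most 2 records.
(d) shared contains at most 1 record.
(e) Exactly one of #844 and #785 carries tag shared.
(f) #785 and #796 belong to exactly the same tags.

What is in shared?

shared = {#844}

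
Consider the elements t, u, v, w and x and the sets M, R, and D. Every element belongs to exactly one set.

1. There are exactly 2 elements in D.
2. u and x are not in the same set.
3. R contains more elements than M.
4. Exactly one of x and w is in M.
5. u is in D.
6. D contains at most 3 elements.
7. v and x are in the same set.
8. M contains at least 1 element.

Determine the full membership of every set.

From (5): u ∈ D.
(2): x ∉ D.
(7): v matches x: v ∉ D.
Suppose t ∈ M: no assignment then satisfies all the clues, so t ∉ M.

M = {w}; R = {v, x}; D = {t, u}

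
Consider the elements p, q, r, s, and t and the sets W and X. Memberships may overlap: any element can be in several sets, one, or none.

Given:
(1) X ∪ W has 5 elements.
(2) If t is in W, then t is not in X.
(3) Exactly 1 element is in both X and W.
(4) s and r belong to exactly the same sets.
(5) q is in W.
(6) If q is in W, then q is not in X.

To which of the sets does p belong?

p: W, X

From (5): q ∈ W.
(6): q ∉ X.
Suppose p ∉ W: no assignment then satisfies all the clues, so p ∈ W.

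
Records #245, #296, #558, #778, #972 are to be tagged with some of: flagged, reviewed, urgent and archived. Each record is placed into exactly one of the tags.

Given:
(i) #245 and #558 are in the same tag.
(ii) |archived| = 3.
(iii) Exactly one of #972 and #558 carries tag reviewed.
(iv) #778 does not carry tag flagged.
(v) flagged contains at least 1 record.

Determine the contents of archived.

From (iv): #778 ∉ flagged.
Suppose #245 ∉ archived: no assignment then satisfies all the clues, so #245 ∈ archived.

archived = {#245, #558, #778}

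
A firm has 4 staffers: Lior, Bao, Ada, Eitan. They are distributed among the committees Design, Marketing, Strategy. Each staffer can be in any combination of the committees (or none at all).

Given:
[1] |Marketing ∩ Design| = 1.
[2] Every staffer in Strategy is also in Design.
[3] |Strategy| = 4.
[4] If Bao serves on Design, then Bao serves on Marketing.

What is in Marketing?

Marketing = {Bao}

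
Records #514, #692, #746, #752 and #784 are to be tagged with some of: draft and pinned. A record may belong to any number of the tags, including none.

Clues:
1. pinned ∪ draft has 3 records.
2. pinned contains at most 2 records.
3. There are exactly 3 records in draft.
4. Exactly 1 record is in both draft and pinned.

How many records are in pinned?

1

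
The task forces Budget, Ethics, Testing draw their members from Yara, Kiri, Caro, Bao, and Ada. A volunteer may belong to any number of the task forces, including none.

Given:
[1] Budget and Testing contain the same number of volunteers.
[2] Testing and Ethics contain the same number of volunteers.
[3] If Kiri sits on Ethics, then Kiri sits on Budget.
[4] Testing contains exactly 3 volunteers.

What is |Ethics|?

3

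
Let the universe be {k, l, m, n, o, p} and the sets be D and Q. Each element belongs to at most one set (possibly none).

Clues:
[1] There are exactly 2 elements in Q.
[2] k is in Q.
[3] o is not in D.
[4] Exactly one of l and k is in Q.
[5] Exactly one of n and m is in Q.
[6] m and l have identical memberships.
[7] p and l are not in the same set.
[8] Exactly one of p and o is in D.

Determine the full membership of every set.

D = {p}; Q = {k, n}

From (2): k ∈ Q.
From (3): o ∉ D.
(4) (exactly one): l ∉ Q.
(6): m matches l: m ∉ Q.
(8) (exactly one): p ∈ D.
(5) (exactly one): n ∈ Q.
(7): l ∉ D.
(1): Q already has 2, so the rest are out.
(6): m matches l: m ∉ D.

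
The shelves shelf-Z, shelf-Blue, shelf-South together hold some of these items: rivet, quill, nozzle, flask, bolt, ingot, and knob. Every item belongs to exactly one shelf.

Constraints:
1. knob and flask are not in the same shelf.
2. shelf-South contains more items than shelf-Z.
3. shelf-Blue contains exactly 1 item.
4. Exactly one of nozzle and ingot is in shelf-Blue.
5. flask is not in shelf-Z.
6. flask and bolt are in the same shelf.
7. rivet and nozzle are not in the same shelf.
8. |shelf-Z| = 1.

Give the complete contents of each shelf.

shelf-Z = {knob}; shelf-Blue = {nozzle}; shelf-South = {bolt, flask, ingot, quill, rivet}

From (5): flask ∉ shelf-Z.
(6): bolt matches flask: bolt ∉ shelf-Z.
Suppose rivet ∈ shelf-Z: no assignment then satisfies all the clues, so rivet ∉ shelf-Z.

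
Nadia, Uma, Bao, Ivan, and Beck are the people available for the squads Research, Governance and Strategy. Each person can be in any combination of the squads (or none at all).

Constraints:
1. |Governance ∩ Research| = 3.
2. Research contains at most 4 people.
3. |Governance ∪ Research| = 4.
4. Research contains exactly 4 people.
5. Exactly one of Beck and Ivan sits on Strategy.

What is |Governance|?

3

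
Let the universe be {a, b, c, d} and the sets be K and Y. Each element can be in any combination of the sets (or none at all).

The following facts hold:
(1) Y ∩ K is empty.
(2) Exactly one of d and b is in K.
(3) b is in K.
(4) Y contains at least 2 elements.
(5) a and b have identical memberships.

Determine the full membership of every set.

From (3): b ∈ K.
(1) (disjoint): b ∉ Y.
(2) (exactly one): d ∉ K.
(5): a matches b: a ∈ K.
(5): a matches b: a ∉ Y.
(4): only 2 candidates remain for Y, so all are in.
(1) (disjoint): c ∉ K.

K = {a, b}; Y = {c, d}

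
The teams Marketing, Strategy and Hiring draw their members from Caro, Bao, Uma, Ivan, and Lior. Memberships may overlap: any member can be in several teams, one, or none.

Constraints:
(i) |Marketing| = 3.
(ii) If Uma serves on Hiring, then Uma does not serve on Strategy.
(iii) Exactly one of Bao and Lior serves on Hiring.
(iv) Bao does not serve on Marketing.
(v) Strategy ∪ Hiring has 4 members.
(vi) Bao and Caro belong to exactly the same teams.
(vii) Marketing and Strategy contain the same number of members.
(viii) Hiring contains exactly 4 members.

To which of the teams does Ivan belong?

From (iv): Bao ∉ Marketing.
(vi): Caro matches Bao: Caro ∉ Marketing.
(i): only 3 candidates remain for Marketing, so all are in.
Suppose Ivan ∉ Strategy: no assignment then satisfies all the clues, so Ivan ∈ Strategy.

Ivan: Hiring, Marketing, Strategy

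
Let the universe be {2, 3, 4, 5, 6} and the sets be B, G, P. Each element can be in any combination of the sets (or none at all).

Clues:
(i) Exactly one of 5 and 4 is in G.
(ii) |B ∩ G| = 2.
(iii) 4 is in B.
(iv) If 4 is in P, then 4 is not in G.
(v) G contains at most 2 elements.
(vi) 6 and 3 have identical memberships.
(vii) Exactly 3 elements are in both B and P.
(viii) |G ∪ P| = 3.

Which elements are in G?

G = {2, 5}

From (iii): 4 ∈ B.
Suppose 2 ∉ G: no assignment then satisfies all the clues, so 2 ∈ G.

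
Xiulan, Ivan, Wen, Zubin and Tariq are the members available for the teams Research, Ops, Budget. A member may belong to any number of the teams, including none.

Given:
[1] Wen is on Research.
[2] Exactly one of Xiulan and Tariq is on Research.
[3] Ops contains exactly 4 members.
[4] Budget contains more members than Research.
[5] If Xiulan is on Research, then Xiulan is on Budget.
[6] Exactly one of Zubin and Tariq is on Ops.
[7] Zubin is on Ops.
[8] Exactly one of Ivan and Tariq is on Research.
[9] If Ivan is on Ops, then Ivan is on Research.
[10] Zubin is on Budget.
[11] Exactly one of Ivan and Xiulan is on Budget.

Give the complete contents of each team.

Research = {Ivan, Wen, Xiulan}; Ops = {Ivan, Wen, Xiulan, Zubin}; Budget = {Tariq, Wen, Xiulan, Zubin}

From (1): Wen ∈ Research.
From (7): Zubin ∈ Ops.
From (10): Zubin ∈ Budget.
(6) (exactly one): Tariq ∉ Ops.
(3): only 4 candidates remain for Ops, so all are in.
(9): Ivan ∈ Research.
(8) (exactly one): Tariq ∉ Research.
(2) (exactly one): Xiulan ∈ Research.
(5): Xiulan ∈ Budget.
(11) (exactly one): Ivan ∉ Budget.
Suppose Wen ∉ Budget: no assignment then satisfies all the clues, so Wen ∈ Budget.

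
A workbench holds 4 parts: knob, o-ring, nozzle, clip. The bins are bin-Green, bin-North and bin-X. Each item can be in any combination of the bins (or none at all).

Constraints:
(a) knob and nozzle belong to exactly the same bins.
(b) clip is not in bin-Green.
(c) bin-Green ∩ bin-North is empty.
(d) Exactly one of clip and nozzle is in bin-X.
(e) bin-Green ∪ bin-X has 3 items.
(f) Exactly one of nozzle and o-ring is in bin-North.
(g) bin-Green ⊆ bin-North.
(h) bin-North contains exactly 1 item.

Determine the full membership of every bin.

From (b): clip ∉ bin-Green.
Suppose knob ∈ bin-Green: no assignment then satisfies all the clues, so knob ∉ bin-Green.

bin-Green = {}; bin-North = {o-ring}; bin-X = {knob, nozzle, o-ring}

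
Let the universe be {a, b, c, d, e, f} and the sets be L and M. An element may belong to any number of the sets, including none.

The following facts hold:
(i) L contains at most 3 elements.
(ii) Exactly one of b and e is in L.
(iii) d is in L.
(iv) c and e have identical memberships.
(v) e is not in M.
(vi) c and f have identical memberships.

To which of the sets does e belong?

From (iii): d ∈ L.
From (v): e ∉ M.
(iv): c matches e: c ∉ M.
(vi): f matches c: f ∉ M.
Suppose e ∈ L: no assignment then satisfies all the clues, so e ∉ L.

e: none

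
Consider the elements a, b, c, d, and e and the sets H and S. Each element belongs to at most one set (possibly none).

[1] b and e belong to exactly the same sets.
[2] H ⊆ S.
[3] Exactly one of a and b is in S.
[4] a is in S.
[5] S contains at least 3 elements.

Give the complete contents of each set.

From (4): a ∈ S.
(3) (exactly one): b ∉ S.
(1): e matches b: e ∉ S.
(2) contrapositive: b ∉ H.
(2) contrapositive: e ∉ H.
(5): only 3 candidates remain for S, so all are in.

H = {}; S = {a, c, d}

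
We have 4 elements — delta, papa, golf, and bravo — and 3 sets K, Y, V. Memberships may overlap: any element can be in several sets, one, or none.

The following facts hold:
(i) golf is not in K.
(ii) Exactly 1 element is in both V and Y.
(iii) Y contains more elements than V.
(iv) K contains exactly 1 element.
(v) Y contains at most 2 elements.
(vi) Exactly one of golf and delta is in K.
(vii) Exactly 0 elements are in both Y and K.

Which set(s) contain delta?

delta: K

From (i): golf ∉ K.
(vi) (exactly one): delta ∈ K.
(iv): K already has 1, so the rest are out.
Suppose delta ∈ Y: no assignment then satisfies all the clues, so delta ∉ Y.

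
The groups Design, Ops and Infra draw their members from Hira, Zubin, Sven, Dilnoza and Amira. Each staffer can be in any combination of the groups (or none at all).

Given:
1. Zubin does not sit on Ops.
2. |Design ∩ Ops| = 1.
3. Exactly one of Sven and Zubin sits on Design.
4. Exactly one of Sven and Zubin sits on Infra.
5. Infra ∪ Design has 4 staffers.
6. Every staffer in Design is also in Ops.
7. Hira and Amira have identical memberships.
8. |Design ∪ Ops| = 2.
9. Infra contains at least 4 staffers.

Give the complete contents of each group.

Design = {Sven}; Ops = {Dilnoza, Sven}; Infra = {Amira, Dilnoza, Hira, Sven}

From (1): Zubin ∉ Ops.
(6) contrapositive: Zubin ∉ Design.
(3) (exactly one): Sven ∈ Design.
(6) with Sven ∈ Design: Sven ∈ Ops.
Suppose Hira ∈ Design: no assignment then satisfies all the clues, so Hira ∉ Design.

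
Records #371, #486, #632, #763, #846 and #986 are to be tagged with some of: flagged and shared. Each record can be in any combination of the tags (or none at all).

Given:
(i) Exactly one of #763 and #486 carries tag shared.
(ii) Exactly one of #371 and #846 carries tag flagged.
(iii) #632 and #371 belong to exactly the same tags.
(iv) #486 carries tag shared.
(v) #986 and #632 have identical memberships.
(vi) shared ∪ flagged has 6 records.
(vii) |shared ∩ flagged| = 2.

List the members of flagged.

flagged = {#486, #763, #846}

From (iv): #486 ∈ shared.
(i) (exactly one): #763 ∉ shared.
Suppose #371 ∈ flagged: no assignment then satisfies all the clues, so #371 ∉ flagged.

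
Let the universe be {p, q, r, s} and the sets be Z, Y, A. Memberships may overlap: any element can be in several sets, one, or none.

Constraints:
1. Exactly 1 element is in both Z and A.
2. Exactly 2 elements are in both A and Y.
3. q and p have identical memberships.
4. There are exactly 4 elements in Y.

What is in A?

A = {r, s}

(4): only 4 candidates remain for Y, so all are in.
Suppose p ∈ A: no assignment then satisfies all the clues, so p ∉ A.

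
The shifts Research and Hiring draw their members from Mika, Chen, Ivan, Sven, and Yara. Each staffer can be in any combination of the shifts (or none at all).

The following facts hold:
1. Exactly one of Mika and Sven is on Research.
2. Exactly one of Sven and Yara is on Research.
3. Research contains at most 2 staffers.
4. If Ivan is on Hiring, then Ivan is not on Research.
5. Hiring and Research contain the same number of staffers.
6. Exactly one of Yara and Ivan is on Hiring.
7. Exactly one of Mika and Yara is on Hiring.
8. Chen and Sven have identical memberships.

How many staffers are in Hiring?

2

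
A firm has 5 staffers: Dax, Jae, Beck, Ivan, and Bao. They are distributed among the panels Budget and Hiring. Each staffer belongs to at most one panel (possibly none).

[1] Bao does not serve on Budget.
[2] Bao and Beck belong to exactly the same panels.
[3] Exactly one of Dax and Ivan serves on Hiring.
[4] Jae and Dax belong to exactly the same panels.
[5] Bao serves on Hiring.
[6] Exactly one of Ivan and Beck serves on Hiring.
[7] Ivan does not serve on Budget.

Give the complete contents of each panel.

Budget = {}; Hiring = {Bao, Beck, Dax, Jae}

From (1): Bao ∉ Budget.
From (5): Bao ∈ Hiring.
From (7): Ivan ∉ Budget.
(2): Beck matches Bao: Beck ∉ Budget.
(2): Beck matches Bao: Beck ∈ Hiring.
(6) (exactly one): Ivan ∉ Hiring.
(3) (exactly one): Dax ∈ Hiring.
(4): Jae matches Dax: Jae ∉ Budget.
(4): Jae matches Dax: Jae ∈ Hiring.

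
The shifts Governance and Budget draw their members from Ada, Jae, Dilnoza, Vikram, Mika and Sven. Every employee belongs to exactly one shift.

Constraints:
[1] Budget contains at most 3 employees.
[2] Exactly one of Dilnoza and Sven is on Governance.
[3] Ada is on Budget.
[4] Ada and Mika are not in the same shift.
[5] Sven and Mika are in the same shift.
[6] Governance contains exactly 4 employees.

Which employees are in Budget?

Budget = {Ada, Dilnoza}

From (3): Ada ∈ Budget.
(4): Mika ∉ Budget.
(5): Sven matches Mika: Sven ∉ Budget.
Only one shift left: Mika ∈ Governance.
Only one shift left: Sven ∈ Governance.
(2) (exactly one): Dilnoza ∉ Governance.
(6): only 4 candidates remain for Governance, so all are in.
Only one shift left: Dilnoza ∈ Budget.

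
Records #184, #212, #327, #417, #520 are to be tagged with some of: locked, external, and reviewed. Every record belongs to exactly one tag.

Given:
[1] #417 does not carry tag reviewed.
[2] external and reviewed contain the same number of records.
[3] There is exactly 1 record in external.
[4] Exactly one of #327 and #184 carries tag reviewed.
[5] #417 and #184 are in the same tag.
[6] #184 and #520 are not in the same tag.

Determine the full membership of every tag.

locked = {#184, #212, #417}; external = {#520}; reviewed = {#327}

From (1): #417 ∉ reviewed.
(5): #184 matches #417: #184 ∉ reviewed.
(4) (exactly one): #327 ∈ reviewed.
Suppose #184 ∉ locked: no assignment then satisfies all the clues, so #184 ∈ locked.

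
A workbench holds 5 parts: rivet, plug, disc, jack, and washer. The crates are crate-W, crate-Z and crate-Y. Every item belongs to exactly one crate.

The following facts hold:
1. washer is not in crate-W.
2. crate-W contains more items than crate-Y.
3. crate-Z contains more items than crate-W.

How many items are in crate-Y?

0

From (1): washer ∉ crate-W.
Suppose rivet ∈ crate-Y: no assignment then satisfies all the clues, so rivet ∉ crate-Y.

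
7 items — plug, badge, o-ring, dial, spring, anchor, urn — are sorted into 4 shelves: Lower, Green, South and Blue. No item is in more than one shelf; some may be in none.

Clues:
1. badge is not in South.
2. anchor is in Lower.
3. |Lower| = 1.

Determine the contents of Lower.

Lower = {anchor}

From (1): badge ∉ South.
From (2): anchor ∈ Lower.
(3): Lower already has 1, so the rest are out.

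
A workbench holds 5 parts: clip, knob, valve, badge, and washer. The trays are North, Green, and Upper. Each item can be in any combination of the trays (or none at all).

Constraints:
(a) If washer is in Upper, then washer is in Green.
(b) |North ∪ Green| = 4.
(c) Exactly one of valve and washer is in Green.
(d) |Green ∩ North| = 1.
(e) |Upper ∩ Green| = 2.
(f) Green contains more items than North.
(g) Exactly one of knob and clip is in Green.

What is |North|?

2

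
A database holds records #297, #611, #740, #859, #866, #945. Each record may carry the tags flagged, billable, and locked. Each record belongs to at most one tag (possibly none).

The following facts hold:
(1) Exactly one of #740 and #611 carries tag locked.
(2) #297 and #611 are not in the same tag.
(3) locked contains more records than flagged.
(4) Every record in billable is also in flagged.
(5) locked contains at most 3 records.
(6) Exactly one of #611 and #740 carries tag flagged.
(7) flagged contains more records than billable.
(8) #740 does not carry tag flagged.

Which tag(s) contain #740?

#740: locked

From (8): #740 ∉ flagged.
(4) contrapositive: #740 ∉ billable.
(6) (exactly one): #611 ∈ flagged.
(1) (exactly one): #740 ∈ locked.
(2): #297 ∉ flagged.
(4) contrapositive: #297 ∉ billable.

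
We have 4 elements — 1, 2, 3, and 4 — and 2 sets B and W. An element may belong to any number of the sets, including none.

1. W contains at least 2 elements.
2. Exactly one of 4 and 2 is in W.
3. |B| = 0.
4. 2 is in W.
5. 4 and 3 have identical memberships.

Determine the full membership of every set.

B = {}; W = {1, 2}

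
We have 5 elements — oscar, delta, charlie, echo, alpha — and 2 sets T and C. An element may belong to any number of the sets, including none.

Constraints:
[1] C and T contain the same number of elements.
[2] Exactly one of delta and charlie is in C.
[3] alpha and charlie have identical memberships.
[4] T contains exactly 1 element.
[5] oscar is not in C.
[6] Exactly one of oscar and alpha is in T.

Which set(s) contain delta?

delta: C

From (5): oscar ∉ C.
Suppose delta ∈ T: no assignment then satisfies all the clues, so delta ∉ T.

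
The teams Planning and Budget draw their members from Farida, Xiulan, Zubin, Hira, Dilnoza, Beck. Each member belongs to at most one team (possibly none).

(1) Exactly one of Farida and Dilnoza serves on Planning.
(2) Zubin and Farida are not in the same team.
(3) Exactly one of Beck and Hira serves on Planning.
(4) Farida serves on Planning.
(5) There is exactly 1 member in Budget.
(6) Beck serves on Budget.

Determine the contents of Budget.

From (4): Farida ∈ Planning.
From (6): Beck ∈ Budget.
(1) (exactly one): Dilnoza ∉ Planning.
(2): Zubin ∉ Planning.
(3) (exactly one): Hira ∈ Planning.
(5): Budget already has 1, so the rest are out.

Budget = {Beck}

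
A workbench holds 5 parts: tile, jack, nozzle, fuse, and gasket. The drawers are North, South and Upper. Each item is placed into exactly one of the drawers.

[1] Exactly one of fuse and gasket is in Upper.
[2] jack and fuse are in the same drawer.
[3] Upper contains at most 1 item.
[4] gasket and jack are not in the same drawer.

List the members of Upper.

Upper = {gasket}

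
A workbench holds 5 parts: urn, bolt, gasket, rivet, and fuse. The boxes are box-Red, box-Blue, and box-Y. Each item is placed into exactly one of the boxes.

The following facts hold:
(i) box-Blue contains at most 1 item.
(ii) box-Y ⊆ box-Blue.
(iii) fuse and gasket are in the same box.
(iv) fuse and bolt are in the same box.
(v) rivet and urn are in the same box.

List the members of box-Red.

box-Red = {bolt, fuse, gasket, rivet, urn}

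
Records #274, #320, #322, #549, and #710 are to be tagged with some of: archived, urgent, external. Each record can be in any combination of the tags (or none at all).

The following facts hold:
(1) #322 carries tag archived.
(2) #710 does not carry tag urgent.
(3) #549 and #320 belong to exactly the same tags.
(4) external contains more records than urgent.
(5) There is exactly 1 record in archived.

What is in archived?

archived = {#322}

From (1): #322 ∈ archived.
From (2): #710 ∉ urgent.
(5): archived already has 1, so the rest are out.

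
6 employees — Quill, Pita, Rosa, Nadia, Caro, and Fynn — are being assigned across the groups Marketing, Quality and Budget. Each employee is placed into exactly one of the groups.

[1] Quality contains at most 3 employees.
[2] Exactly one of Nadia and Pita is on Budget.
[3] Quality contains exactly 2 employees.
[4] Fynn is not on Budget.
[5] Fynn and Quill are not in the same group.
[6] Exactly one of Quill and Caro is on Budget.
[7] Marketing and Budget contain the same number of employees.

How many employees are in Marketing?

2

From (4): Fynn ∉ Budget.
Suppose Rosa ∈ Budget: no assignment then satisfies all the clues, so Rosa ∉ Budget.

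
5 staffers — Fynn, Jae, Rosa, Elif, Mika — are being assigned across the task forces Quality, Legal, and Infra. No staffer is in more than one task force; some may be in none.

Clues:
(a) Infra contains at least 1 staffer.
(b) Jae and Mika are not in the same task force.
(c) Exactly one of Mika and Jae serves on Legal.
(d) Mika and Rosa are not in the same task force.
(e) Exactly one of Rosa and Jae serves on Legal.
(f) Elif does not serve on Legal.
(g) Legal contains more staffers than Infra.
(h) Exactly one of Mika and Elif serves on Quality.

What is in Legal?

Legal = {Fynn, Jae}

From (f): Elif ∉ Legal.
Suppose Fynn ∉ Legal: no assignment then satisfies all the clues, so Fynn ∈ Legal.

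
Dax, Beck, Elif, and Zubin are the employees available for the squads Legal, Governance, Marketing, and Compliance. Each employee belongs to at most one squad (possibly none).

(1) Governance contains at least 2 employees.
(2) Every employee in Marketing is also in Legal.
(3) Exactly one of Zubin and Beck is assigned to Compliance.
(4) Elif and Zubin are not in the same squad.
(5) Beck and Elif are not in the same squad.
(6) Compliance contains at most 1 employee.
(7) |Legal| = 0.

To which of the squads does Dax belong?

(7): Legal already has 0, so the rest are out.
(2) contrapositive: Dax ∉ Marketing.
(2) contrapositive: Beck ∉ Marketing.
(2) contrapositive: Elif ∉ Marketing.
(2) contrapositive: Zubin ∉ Marketing.
Suppose Dax ∉ Governance: no assignment then satisfies all the clues, so Dax ∈ Governance.

Dax: Governance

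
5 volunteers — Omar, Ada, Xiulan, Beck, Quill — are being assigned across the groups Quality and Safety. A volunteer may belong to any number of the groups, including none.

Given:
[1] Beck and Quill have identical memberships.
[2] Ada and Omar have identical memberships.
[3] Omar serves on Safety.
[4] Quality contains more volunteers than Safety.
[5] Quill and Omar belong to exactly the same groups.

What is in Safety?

Safety = {Ada, Beck, Omar, Quill}

From (3): Omar ∈ Safety.
(2): Ada matches Omar: Ada ∈ Safety.
(5): Quill matches Omar: Quill ∈ Safety.
(1): Beck matches Quill: Beck ∈ Safety.
Suppose Xiulan ∈ Safety: no assignment then satisfies all the clues, so Xiulan ∉ Safety.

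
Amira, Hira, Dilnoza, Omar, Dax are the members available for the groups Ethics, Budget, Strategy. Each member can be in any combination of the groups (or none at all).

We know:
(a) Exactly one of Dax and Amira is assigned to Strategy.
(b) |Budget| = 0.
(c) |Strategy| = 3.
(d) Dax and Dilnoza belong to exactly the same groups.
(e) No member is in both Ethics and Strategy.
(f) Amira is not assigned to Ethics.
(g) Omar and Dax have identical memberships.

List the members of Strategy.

Strategy = {Dax, Dilnoza, Omar}

From (f): Amira ∉ Ethics.
(b): Budget already has 0, so the rest are out.
Suppose Amira ∈ Strategy: no assignment then satisfies all the clues, so Amira ∉ Strategy.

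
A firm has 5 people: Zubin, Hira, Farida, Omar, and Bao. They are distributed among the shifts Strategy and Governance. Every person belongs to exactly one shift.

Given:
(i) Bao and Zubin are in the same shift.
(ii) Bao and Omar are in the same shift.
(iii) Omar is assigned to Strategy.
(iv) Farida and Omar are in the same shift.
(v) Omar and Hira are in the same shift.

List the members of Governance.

Governance = {}

From (iii): Omar ∈ Strategy.
(ii): Bao matches Omar: Bao ∈ Strategy.
(iv): Farida matches Omar: Farida ∈ Strategy.
(v): Hira matches Omar: Hira ∈ Strategy.
(i): Zubin matches Bao: Zubin ∈ Strategy.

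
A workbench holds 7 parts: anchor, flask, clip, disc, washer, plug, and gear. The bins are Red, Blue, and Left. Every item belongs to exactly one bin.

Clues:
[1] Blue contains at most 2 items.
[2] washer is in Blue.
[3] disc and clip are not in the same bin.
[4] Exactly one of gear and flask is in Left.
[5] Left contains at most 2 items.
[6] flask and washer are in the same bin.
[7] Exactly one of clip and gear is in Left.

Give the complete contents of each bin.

Red = {anchor, clip, plug}; Blue = {flask, washer}; Left = {disc, gear}

From (2): washer ∈ Blue.
(6): flask matches washer: flask ∉ Red.
(6): flask matches washer: flask ∈ Blue.
(1): Blue already has 2, so the rest are out.
(4) (exactly one): gear ∈ Left.
(7) (exactly one): clip ∉ Left.
Only one bin left: clip ∈ Red.
(3): disc ∉ Red.
Only one bin left: disc ∈ Left.
(5): Left already has 2, so the rest are out.
Only one bin left: anchor ∈ Red.
Only one bin left: plug ∈ Red.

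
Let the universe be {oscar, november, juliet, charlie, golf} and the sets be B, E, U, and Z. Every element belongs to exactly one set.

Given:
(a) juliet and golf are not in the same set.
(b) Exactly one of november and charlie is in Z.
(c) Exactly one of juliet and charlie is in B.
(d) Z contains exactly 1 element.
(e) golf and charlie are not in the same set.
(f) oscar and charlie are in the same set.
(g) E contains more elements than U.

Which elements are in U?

U = {golf}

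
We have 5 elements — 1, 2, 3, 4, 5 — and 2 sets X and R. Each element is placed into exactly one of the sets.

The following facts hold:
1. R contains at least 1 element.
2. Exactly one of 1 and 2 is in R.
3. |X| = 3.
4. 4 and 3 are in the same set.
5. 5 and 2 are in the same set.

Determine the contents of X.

X = {1, 3, 4}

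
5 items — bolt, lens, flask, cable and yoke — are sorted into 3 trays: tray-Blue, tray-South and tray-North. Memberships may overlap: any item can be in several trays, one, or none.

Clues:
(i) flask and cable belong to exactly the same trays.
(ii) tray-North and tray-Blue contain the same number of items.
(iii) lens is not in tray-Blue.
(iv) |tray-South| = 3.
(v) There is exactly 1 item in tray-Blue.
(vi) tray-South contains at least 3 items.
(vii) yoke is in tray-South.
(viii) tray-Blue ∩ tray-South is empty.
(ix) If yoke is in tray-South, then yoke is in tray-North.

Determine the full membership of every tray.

tray-Blue = {bolt}; tray-South = {cable, flask, yoke}; tray-North = {yoke}

From (iii): lens ∉ tray-Blue.
From (vii): yoke ∈ tray-South.
(viii) (disjoint): yoke ∉ tray-Blue.
(ix): yoke ∈ tray-North.
Suppose bolt ∉ tray-Blue: no assignment then satisfies all the clues, so bolt ∈ tray-Blue.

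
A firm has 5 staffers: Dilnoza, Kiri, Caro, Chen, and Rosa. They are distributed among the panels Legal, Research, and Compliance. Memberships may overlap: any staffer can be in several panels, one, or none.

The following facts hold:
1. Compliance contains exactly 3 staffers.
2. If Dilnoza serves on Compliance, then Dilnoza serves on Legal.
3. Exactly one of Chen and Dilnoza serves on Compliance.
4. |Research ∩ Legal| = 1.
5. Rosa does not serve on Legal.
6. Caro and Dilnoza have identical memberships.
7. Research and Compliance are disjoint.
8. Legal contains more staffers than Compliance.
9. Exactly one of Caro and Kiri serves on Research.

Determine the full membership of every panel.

From (5): Rosa ∉ Legal.
Suppose Dilnoza ∉ Legal: no assignment then satisfies all the clues, so Dilnoza ∈ Legal.

Legal = {Caro, Chen, Dilnoza, Kiri}; Research = {Kiri}; Compliance = {Caro, Dilnoza, Rosa}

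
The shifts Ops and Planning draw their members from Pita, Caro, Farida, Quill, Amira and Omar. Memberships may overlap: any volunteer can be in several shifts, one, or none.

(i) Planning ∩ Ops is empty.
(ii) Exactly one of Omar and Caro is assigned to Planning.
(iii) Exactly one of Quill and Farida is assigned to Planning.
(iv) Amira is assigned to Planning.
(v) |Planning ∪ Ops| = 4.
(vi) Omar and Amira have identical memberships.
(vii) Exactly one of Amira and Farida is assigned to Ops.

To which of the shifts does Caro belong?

From (iv): Amira ∈ Planning.
(i) (disjoint): Amira ∉ Ops.
(vi): Omar matches Amira: Omar ∉ Ops.
(vi): Omar matches Amira: Omar ∈ Planning.
(vii) (exactly one): Farida ∈ Ops.
(i) (disjoint): Farida ∉ Planning.
(ii) (exactly one): Caro ∉ Planning.
(iii) (exactly one): Quill ∈ Planning.
(i) (disjoint): Quill ∉ Ops.
Suppose Caro ∈ Ops: no assignment then satisfies all the clues, so Caro ∉ Ops.

Caro: none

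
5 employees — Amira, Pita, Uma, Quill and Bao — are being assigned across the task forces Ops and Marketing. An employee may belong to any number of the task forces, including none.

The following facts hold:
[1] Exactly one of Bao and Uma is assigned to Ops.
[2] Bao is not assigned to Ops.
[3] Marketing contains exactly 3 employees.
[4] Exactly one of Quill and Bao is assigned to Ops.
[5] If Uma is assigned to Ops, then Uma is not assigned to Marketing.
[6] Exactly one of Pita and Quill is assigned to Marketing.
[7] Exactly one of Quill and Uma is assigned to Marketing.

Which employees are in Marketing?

From (2): Bao ∉ Ops.
(1) (exactly one): Uma ∈ Ops.
(4) (exactly one): Quill ∈ Ops.
(5): Uma ∉ Marketing.
(7) (exactly one): Quill ∈ Marketing.
(6) (exactly one): Pita ∉ Marketing.
(3): only 3 candidates remain for Marketing, so all are in.

Marketing = {Amira, Bao, Quill}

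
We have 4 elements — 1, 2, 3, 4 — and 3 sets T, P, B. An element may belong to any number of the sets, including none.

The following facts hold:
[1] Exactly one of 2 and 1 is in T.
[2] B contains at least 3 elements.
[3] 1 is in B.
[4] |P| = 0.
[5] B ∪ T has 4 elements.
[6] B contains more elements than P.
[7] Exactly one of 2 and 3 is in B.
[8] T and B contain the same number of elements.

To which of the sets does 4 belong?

4: B, T

From (3): 1 ∈ B.
(4): P already has 0, so the rest are out.
Suppose 4 ∉ T: no assignment then satisfies all the clues, so 4 ∈ T.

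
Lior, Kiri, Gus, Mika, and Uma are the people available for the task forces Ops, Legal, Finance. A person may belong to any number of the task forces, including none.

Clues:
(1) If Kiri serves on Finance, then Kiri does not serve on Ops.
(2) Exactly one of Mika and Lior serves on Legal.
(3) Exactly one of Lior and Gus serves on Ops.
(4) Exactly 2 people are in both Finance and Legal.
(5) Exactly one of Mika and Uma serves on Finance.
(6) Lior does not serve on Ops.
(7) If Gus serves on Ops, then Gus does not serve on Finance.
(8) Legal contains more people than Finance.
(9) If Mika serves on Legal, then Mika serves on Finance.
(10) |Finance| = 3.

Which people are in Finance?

From (6): Lior ∉ Ops.
(3) (exactly one): Gus ∈ Ops.
(7): Gus ∉ Finance.
Suppose Lior ∉ Finance: no assignment then satisfies all the clues, so Lior ∈ Finance.

Finance = {Kiri, Lior, Mika}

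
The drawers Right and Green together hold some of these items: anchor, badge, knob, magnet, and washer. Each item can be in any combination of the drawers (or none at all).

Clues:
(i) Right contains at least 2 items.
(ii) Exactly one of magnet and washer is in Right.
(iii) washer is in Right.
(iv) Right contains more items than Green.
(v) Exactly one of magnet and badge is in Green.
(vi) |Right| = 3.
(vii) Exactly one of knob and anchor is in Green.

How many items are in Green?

2

From (iii): washer ∈ Right.
(ii) (exactly one): magnet ∉ Right.
Suppose washer ∈ Green: no assignment then satisfies all the clues, so washer ∉ Green.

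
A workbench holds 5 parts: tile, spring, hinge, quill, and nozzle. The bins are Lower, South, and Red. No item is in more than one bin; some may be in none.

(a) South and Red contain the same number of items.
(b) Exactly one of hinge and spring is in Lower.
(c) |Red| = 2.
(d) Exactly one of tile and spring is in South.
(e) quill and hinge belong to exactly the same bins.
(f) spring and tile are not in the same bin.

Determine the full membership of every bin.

Lower = {spring}; South = {nozzle, tile}; Red = {hinge, quill}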